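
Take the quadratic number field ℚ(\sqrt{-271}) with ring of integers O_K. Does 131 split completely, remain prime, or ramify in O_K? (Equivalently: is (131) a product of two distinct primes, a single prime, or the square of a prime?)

d = -271 ≡ 1 (mod 4), so O_K = ℤ[(1+√-271)/2] and disc(K) = d = -271.
Since gcd(131, -271) = 1 the prime 131 does not ramify.
(-271/131) = 122^65 mod 131 = 130, giving Legendre symbol -1.
(-271/131) = -1, so 131 is inert.

inert — (131) stays prime in O_K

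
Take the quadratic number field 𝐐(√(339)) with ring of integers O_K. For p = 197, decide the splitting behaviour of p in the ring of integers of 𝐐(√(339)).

p splits

339 mod 4 = 3, hence disc K = 4·339 = 1356 and O_K = ℤ[√339].
Since gcd(197, 1356) = 1 the prime 197 does not ramify.
Compute (339/197) via Euler: 142^((197-1)/2) mod 197 = 1, so (339/197) = 1.
(339/197) = 1, so 197 splits.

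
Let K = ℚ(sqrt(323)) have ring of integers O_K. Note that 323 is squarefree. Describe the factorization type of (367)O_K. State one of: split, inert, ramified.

d = 323 ≡ 3 (mod 4), so O_K = ℤ[√323] and disc(K) = 4d = 1292.
367 ∤ 1292, so 367 is unramified.
Euler's criterion: 323^183 mod 367 = 1. Thus (323|367) = 1.
Legendre symbol 1 ⇒ 367 is split.

367 splits in O_K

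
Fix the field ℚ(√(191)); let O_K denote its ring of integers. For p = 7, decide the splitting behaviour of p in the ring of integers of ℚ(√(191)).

191 mod 4 = 3, hence disc K = 4·191 = 764 and O_K = ℤ[√191].
7 ∤ 764, so 7 is unramified.
Compute (191/7) via Euler: 2^((7-1)/2) mod 7 = 1, so (191/7) = 1.
(191/7) = 1, so 7 splits.

7 splits in O_K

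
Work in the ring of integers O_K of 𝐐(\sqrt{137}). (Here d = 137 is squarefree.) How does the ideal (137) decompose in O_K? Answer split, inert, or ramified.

137 mod 4 = 1, hence disc K = 137 and O_K = ℤ[(1+√137)/2].
disc(K) = 137 = 137·1, so p = 137 is ramified.

137 is ramified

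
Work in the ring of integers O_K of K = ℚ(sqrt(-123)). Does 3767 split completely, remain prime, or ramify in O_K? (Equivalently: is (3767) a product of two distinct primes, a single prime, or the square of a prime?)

inert — (3767) stays prime in O_K

d = -123 ≡ 1 (mod 4), so O_K = ℤ[(1+√-123)/2] and disc(K) = d = -123.
Since gcd(3767, -123) = 1 the prime 3767 does not ramify.
Compute (-123/3767) via Euler: 3644^((3767-1)/2) mod 3767 = 3766, so (-123/3767) = -1.
(-123/3767) = -1, so 3767 is inert.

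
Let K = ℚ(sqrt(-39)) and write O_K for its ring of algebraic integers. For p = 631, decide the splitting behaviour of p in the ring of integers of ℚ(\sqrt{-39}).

d = -39 ≡ 1 (mod 4), so O_K = ℤ[(1+√-39)/2] and disc(K) = d = -39.
631 ∤ -39, so 631 is unramified.
(-39/631) = 592^315 mod 631 = 630, giving Legendre symbol -1.
d is a non-residue mod p, hence 631 remains inert in O_K.

remains prime (inert)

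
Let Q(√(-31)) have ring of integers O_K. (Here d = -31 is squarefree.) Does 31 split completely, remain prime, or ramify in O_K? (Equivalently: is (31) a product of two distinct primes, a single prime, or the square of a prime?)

ramified

-31 mod 4 = 1, hence disc K = -31 and O_K = ℤ[(1+√-31)/2].
Ramification test: 31 | -31. The prime 31 ramifies in K.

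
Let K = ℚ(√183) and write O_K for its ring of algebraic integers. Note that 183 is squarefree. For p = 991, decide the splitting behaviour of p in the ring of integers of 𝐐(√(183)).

remains prime (inert)

d = 183 ≡ 3 (mod 4), so O_K = ℤ[√183] and disc(K) = 4d = 732.
Since gcd(991, 732) = 1 the prime 991 does not ramify.
(183/991) = 183^495 mod 991 = 990, giving Legendre symbol -1.
(183/991) = -1, so 991 is inert.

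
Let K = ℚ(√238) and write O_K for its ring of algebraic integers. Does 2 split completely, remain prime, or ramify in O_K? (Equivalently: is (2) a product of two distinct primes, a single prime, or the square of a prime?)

238 mod 4 = 2, hence disc K = 4·238 = 952 and O_K = ℤ[√238].
2 divides disc(K) = 952, so 2 ramifies.

ramified — (2) = 𝔭²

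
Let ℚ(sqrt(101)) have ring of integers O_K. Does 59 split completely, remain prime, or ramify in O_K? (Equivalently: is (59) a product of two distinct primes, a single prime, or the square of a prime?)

inert

101 mod 4 = 1, hence disc K = 101 and O_K = ℤ[(1+√101)/2].
disc(K) = 101 is not divisible by 59; 59 is unramified.
Euler's criterion: 101^29 mod 59 = 58. Thus (101|59) = -1.
Legendre symbol -1 ⇒ 59 is inert.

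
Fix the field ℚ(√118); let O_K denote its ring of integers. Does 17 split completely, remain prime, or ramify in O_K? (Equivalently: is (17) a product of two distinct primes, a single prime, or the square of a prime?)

split

118 mod 4 = 2, hence disc K = 4·118 = 472 and O_K = ℤ[√118].
Since gcd(17, 472) = 1 the prime 17 does not ramify.
Legendre symbol by Euler's criterion: (118/17) ≡ 118^8 ≡ 1 (mod 17), i.e. (118/17) = 1.
(118/17) = 1, so 17 splits.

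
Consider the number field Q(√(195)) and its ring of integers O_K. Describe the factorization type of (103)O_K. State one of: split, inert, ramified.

195 mod 4 = 3, hence disc K = 4·195 = 780 and O_K = ℤ[√195].
Since gcd(103, 780) = 1 the prime 103 does not ramify.
Compute (195/103) via Euler: 92^((103-1)/2) mod 103 = 1, so (195/103) = 1.
d is a quadratic residue mod p, hence 103 splits in O_K.

p splits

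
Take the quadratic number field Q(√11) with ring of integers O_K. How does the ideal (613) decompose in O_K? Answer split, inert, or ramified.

11 mod 4 = 3, hence disc K = 4·11 = 44 and O_K = ℤ[√11].
613 ∤ 44, so 613 is unramified.
Compute (11/613) via Euler: 11^((613-1)/2) mod 613 = 612, so (11/613) = -1.
d is a non-residue mod p, hence 613 remains inert in O_K.

613 remains inert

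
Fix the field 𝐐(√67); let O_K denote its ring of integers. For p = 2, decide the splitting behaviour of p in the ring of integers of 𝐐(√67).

67 mod 4 = 3, hence disc K = 4·67 = 268 and O_K = ℤ[√67].
2 divides disc(K) = 268, so 2 ramifies.

ramifies in O_K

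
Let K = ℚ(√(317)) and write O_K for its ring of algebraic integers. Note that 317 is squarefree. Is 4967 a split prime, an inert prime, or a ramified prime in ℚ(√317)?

split — (4967) = 𝔭₁𝔭₂ with 𝔭₁ ≠ 𝔭₂

317 mod 4 = 1, hence disc K = 317 and O_K = ℤ[(1+√317)/2].
disc(K) = 317 is not divisible by 4967; 4967 is unramified.
Euler's criterion: 317^2483 mod 4967 = 1. Thus (317|4967) = 1.
Legendre symbol 1 ⇒ 4967 is split.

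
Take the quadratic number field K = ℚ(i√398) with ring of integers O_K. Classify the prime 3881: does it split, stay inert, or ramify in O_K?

split — (3881) = 𝔭₁𝔭₂ with 𝔭₁ ≠ 𝔭₂

d = -398 ≡ 2 (mod 4), so O_K = ℤ[√-398] and disc(K) = 4d = -1592.
Since gcd(3881, -1592) = 1 the prime 3881 does not ramify.
Legendre symbol by Euler's criterion: (-398/3881) ≡ (-398)^1940 ≡ 1 (mod 3881), i.e. (-398/3881) = 1.
Legendre symbol 1 ⇒ 3881 is split.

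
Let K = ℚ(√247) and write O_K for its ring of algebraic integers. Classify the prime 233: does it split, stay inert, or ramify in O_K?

d = 247 ≡ 3 (mod 4), so O_K = ℤ[√247] and disc(K) = 4d = 988.
Since gcd(233, 988) = 1 the prime 233 does not ramify.
(247/233) = 14^116 mod 233 = 1, giving Legendre symbol 1.
(247/233) = 1, so 233 splits.

p splits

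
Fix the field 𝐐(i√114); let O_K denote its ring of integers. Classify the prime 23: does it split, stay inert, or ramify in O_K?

Since -114 ≢ 1 mod 4, the ring of integers is ℤ[√-114] with discriminant 4·(-114) = -456.
23 ∤ -456, so 23 is unramified.
Legendre symbol by Euler's criterion: (-114/23) ≡ (-114)^11 ≡ 1 (mod 23), i.e. (-114/23) = 1.
d is a quadratic residue mod p, hence 23 splits in O_K.

23 splits in O_K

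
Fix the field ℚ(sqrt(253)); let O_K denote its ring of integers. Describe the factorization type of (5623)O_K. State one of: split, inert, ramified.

253 mod 4 = 1, hence disc K = 253 and O_K = ℤ[(1+√253)/2].
Since gcd(5623, 253) = 1 the prime 5623 does not ramify.
Compute (253/5623) via Euler: 253^((5623-1)/2) mod 5623 = 1, so (253/5623) = 1.
(253/5623) = 1, so 5623 splits.

split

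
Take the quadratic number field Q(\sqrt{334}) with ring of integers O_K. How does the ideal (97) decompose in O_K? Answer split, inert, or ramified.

splits completely

Since 334 ≢ 1 mod 4, the ring of integers is ℤ[√334] with discriminant 4·334 = 1336.
97 ∤ 1336, so 97 is unramified.
Legendre symbol by Euler's criterion: (334/97) ≡ 334^48 ≡ 1 (mod 97), i.e. (334/97) = 1.
Legendre symbol 1 ⇒ 97 is split.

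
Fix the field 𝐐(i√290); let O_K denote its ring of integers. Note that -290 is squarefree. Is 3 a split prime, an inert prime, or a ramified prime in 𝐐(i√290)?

split — (3) = 𝔭₁𝔭₂ with 𝔭₁ ≠ 𝔭₂

-290 mod 4 = 2, hence disc K = 4·(-290) = -1160 and O_K = ℤ[√-290].
Since gcd(3, -1160) = 1 the prime 3 does not ramify.
Compute (-290/3) via Euler: 1^((3-1)/2) mod 3 = 1, so (-290/3) = 1.
d is a quadratic residue mod p, hence 3 splits in O_K.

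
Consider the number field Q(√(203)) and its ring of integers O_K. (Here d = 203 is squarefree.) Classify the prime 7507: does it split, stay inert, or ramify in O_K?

7507 splits in O_K

Since 203 ≢ 1 mod 4, the ring of integers is ℤ[√203] with discriminant 4·203 = 812.
Since gcd(7507, 812) = 1 the prime 7507 does not ramify.
Compute (203/7507) via Euler: 203^((7507-1)/2) mod 7507 = 1, so (203/7507) = 1.
Legendre symbol 1 ⇒ 7507 is split.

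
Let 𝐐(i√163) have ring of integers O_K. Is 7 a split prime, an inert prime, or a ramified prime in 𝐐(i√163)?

7 remains inert

Since -163 ≡ 1 mod 4, the ring of integers is ℤ[(1+√-163)/2] with discriminant -163.
Since gcd(7, -163) = 1 the prime 7 does not ramify.
Compute (-163/7) via Euler: 5^((7-1)/2) mod 7 = 6, so (-163/7) = -1.
(-163/7) = -1, so 7 is inert.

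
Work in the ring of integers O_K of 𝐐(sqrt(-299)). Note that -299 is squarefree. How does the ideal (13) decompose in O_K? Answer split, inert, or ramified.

d = -299 ≡ 1 (mod 4), so O_K = ℤ[(1+√-299)/2] and disc(K) = d = -299.
Ramification test: 13 | -299. The prime 13 ramifies in K.

ramified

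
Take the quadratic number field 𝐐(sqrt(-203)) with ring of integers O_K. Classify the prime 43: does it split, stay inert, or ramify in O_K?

inert — (43) stays prime in O_K

d = -203 ≡ 1 (mod 4), so O_K = ℤ[(1+√-203)/2] and disc(K) = d = -203.
43 ∤ -203, so 43 is unramified.
Legendre symbol by Euler's criterion: (-203/43) ≡ (-203)^21 ≡ 42 (mod 43), i.e. (-203/43) = -1.
Legendre symbol -1 ⇒ 43 is inert.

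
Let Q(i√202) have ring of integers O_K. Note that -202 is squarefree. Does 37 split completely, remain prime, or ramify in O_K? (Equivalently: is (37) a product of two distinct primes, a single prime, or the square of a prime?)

d = -202 ≡ 2 (mod 4), so O_K = ℤ[√-202] and disc(K) = 4d = -808.
37 ∤ -808, so 37 is unramified.
(-202/37) = 20^18 mod 37 = 36, giving Legendre symbol -1.
(-202/37) = -1, so 37 is inert.

p is inert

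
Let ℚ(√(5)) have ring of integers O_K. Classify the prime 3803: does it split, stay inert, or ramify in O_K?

d = 5 ≡ 1 (mod 4), so O_K = ℤ[(1+√5)/2] and disc(K) = d = 5.
disc(K) = 5 is not divisible by 3803; 3803 is unramified.
Legendre symbol by Euler's criterion: (5/3803) ≡ 5^1901 ≡ 3802 (mod 3803), i.e. (5/3803) = -1.
(5/3803) = -1, so 3803 is inert.

inert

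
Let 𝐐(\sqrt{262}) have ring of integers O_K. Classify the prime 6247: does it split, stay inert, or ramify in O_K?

d = 262 ≡ 2 (mod 4), so O_K = ℤ[√262] and disc(K) = 4d = 1048.
6247 ∤ 1048, so 6247 is unramified.
Euler's criterion: 262^3123 mod 6247 = 1. Thus (262|6247) = 1.
d is a quadratic residue mod p, hence 6247 splits in O_K.

p splits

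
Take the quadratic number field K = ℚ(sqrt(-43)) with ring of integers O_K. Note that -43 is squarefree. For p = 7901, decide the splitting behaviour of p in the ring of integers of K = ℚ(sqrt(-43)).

Since -43 ≡ 1 mod 4, the ring of integers is ℤ[(1+√-43)/2] with discriminant -43.
disc(K) = -43 is not divisible by 7901; 7901 is unramified.
Legendre symbol by Euler's criterion: (-43/7901) ≡ (-43)^3950 ≡ 7900 (mod 7901), i.e. (-43/7901) = -1.
d is a non-residue mod p, hence 7901 remains inert in O_K.

inert — (7901) stays prime in O_K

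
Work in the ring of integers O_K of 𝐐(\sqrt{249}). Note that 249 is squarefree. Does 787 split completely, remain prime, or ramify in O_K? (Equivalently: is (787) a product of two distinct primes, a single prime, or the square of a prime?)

Since 249 ≡ 1 mod 4, the ring of integers is ℤ[(1+√249)/2] with discriminant 249.
disc(K) = 249 is not divisible by 787; 787 is unramified.
(249/787) = 249^393 mod 787 = 1, giving Legendre symbol 1.
(249/787) = 1, so 787 splits.

splits completely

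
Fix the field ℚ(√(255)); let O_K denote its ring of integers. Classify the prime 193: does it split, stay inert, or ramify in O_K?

Since 255 ≢ 1 mod 4, the ring of integers is ℤ[√255] with discriminant 4·255 = 1020.
disc(K) = 1020 is not divisible by 193; 193 is unramified.
Euler's criterion: 255^96 mod 193 = 1. Thus (255|193) = 1.
Legendre symbol 1 ⇒ 193 is split.

split — (193) = 𝔭₁𝔭₂ with 𝔭₁ ≠ 𝔭₂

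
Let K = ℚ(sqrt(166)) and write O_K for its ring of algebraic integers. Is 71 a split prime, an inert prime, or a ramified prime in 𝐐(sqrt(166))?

split

166 mod 4 = 2, hence disc K = 4·166 = 664 and O_K = ℤ[√166].
71 ∤ 664, so 71 is unramified.
Euler's criterion: 166^35 mod 71 = 1. Thus (166|71) = 1.
(166/71) = 1, so 71 splits.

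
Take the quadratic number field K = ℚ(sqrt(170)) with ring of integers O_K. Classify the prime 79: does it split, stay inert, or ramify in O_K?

170 mod 4 = 2, hence disc K = 4·170 = 680 and O_K = ℤ[√170].
disc(K) = 680 is not divisible by 79; 79 is unramified.
Legendre symbol by Euler's criterion: (170/79) ≡ 170^39 ≡ 78 (mod 79), i.e. (170/79) = -1.
d is a non-residue mod p, hence 79 remains inert in O_K.

inert — (79) stays prime in O_K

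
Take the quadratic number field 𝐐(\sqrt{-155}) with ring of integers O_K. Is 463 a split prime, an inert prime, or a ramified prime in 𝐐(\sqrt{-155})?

-155 mod 4 = 1, hence disc K = -155 and O_K = ℤ[(1+√-155)/2].
disc(K) = -155 is not divisible by 463; 463 is unramified.
(-155/463) = 308^231 mod 463 = 1, giving Legendre symbol 1.
Legendre symbol 1 ⇒ 463 is split.

p splits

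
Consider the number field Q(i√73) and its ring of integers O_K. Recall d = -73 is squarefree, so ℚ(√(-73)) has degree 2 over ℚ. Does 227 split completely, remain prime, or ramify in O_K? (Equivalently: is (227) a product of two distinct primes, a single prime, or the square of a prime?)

227 remains inert

d = -73 ≡ 3 (mod 4), so O_K = ℤ[√-73] and disc(K) = 4d = -292.
227 ∤ -292, so 227 is unramified.
Legendre symbol by Euler's criterion: (-73/227) ≡ (-73)^113 ≡ 226 (mod 227), i.e. (-73/227) = -1.
(-73/227) = -1, so 227 is inert.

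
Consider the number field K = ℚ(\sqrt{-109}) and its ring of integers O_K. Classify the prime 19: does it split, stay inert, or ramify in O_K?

-109 mod 4 = 3, hence disc K = 4·(-109) = -436 and O_K = ℤ[√-109].
Since gcd(19, -436) = 1 the prime 19 does not ramify.
Euler's criterion: (-109)^9 mod 19 = 1. Thus (-109|19) = 1.
(-109/19) = 1, so 19 splits.

19 splits in O_K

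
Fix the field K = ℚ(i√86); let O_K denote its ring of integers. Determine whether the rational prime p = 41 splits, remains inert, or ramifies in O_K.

d = -86 ≡ 2 (mod 4), so O_K = ℤ[√-86] and disc(K) = 4d = -344.
disc(K) = -344 is not divisible by 41; 41 is unramified.
(-86/41) = 37^20 mod 41 = 1, giving Legendre symbol 1.
d is a quadratic residue mod p, hence 41 splits in O_K.

splits completely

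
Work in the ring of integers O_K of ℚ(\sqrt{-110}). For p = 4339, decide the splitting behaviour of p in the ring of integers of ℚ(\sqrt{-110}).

-110 mod 4 = 2, hence disc K = 4·(-110) = -440 and O_K = ℤ[√-110].
Since gcd(4339, -440) = 1 the prime 4339 does not ramify.
Euler's criterion: (-110)^2169 mod 4339 = 4338. Thus (-110|4339) = -1.
d is a non-residue mod p, hence 4339 remains inert in O_K.

inert — (4339) stays prime in O_K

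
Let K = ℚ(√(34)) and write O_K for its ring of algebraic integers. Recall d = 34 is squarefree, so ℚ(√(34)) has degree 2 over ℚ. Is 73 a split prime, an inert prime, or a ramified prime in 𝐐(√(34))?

p is inert

d = 34 ≡ 2 (mod 4), so O_K = ℤ[√34] and disc(K) = 4d = 136.
73 ∤ 136, so 73 is unramified.
(34/73) = 34^36 mod 73 = 72, giving Legendre symbol -1.
(34/73) = -1, so 73 is inert.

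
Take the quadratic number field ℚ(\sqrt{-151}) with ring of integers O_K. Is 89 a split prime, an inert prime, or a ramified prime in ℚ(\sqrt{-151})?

inert

-151 mod 4 = 1, hence disc K = -151 and O_K = ℤ[(1+√-151)/2].
89 ∤ -151, so 89 is unramified.
Legendre symbol by Euler's criterion: (-151/89) ≡ (-151)^44 ≡ 88 (mod 89), i.e. (-151/89) = -1.
Legendre symbol -1 ⇒ 89 is inert.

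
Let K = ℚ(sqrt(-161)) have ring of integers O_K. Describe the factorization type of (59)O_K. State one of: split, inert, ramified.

d = -161 ≡ 3 (mod 4), so O_K = ℤ[√-161] and disc(K) = 4d = -644.
disc(K) = -644 is not divisible by 59; 59 is unramified.
Euler's criterion: (-161)^29 mod 59 = 1. Thus (-161|59) = 1.
(-161/59) = 1, so 59 splits.

split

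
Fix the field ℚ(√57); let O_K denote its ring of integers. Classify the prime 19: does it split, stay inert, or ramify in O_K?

Since 57 ≡ 1 mod 4, the ring of integers is ℤ[(1+√57)/2] with discriminant 57.
Ramification test: 19 | 57. The prime 19 ramifies in K.

ramifies in O_K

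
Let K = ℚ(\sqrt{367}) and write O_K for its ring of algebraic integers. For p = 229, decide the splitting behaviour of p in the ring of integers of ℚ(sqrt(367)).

Since 367 ≢ 1 mod 4, the ring of integers is ℤ[√367] with discriminant 4·367 = 1468.
229 ∤ 1468, so 229 is unramified.
Legendre symbol by Euler's criterion: (367/229) ≡ 367^114 ≡ 1 (mod 229), i.e. (367/229) = 1.
Legendre symbol 1 ⇒ 229 is split.

p splits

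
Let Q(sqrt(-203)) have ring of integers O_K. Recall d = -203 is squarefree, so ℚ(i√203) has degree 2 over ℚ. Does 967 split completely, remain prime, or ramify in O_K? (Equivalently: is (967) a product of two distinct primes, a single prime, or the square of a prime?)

-203 mod 4 = 1, hence disc K = -203 and O_K = ℤ[(1+√-203)/2].
Since gcd(967, -203) = 1 the prime 967 does not ramify.
Compute (-203/967) via Euler: 764^((967-1)/2) mod 967 = 966, so (-203/967) = -1.
d is a non-residue mod p, hence 967 remains inert in O_K.

967 remains inert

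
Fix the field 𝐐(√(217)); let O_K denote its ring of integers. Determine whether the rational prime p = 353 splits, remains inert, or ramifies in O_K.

217 mod 4 = 1, hence disc K = 217 and O_K = ℤ[(1+√217)/2].
353 ∤ 217, so 353 is unramified.
Euler's criterion: 217^176 mod 353 = 1. Thus (217|353) = 1.
Legendre symbol 1 ⇒ 353 is split.

split — (353) = 𝔭₁𝔭₂ with 𝔭₁ ≠ 𝔭₂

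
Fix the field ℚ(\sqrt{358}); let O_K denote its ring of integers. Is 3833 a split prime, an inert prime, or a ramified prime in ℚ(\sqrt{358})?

358 mod 4 = 2, hence disc K = 4·358 = 1432 and O_K = ℤ[√358].
3833 ∤ 1432, so 3833 is unramified.
Euler's criterion: 358^1916 mod 3833 = 1. Thus (358|3833) = 1.
d is a quadratic residue mod p, hence 3833 splits in O_K.

split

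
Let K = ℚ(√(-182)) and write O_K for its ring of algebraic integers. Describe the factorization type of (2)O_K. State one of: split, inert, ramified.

ramified

-182 mod 4 = 2, hence disc K = 4·(-182) = -728 and O_K = ℤ[√-182].
2 divides disc(K) = -728, so 2 ramifies.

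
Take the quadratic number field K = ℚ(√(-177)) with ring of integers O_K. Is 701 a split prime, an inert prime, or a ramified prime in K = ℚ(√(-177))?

p splits

d = -177 ≡ 3 (mod 4), so O_K = ℤ[√-177] and disc(K) = 4d = -708.
701 ∤ -708, so 701 is unramified.
(-177/701) = 524^350 mod 701 = 1, giving Legendre symbol 1.
Legendre symbol 1 ⇒ 701 is split.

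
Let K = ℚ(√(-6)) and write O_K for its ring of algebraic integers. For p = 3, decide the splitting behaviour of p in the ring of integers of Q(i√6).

d = -6 ≡ 2 (mod 4), so O_K = ℤ[√-6] and disc(K) = 4d = -24.
3 divides disc(K) = -24, so 3 ramifies.

3 is ramified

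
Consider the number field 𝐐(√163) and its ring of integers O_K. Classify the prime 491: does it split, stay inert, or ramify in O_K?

163 mod 4 = 3, hence disc K = 4·163 = 652 and O_K = ℤ[√163].
491 ∤ 652, so 491 is unramified.
(163/491) = 163^245 mod 491 = 1, giving Legendre symbol 1.
Legendre symbol 1 ⇒ 491 is split.

491 splits in O_K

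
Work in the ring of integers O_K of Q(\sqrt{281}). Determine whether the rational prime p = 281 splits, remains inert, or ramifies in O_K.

ramified

281 mod 4 = 1, hence disc K = 281 and O_K = ℤ[(1+√281)/2].
disc(K) = 281 = 281·1, so p = 281 is ramified.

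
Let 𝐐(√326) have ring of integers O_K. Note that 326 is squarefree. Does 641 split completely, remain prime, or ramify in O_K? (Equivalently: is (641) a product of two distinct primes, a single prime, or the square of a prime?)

split

326 mod 4 = 2, hence disc K = 4·326 = 1304 and O_K = ℤ[√326].
Since gcd(641, 1304) = 1 the prime 641 does not ramify.
Legendre symbol by Euler's criterion: (326/641) ≡ 326^320 ≡ 1 (mod 641), i.e. (326/641) = 1.
d is a quadratic residue mod p, hence 641 splits in O_K.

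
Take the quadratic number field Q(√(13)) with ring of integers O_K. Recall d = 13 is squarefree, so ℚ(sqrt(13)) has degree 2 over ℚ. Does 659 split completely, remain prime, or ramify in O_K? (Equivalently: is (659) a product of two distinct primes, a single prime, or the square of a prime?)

659 splits in O_K

d = 13 ≡ 1 (mod 4), so O_K = ℤ[(1+√13)/2] and disc(K) = d = 13.
disc(K) = 13 is not divisible by 659; 659 is unramified.
Compute (13/659) via Euler: 13^((659-1)/2) mod 659 = 1, so (13/659) = 1.
Legendre symbol 1 ⇒ 659 is split.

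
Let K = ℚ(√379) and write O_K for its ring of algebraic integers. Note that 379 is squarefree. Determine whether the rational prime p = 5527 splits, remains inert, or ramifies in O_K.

5527 remains inert

d = 379 ≡ 3 (mod 4), so O_K = ℤ[√379] and disc(K) = 4d = 1516.
disc(K) = 1516 is not divisible by 5527; 5527 is unramified.
(379/5527) = 379^2763 mod 5527 = 5526, giving Legendre symbol -1.
Legendre symbol -1 ⇒ 5527 is inert.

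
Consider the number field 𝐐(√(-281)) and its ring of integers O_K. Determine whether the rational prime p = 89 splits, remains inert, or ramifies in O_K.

89 remains inert

-281 mod 4 = 3, hence disc K = 4·(-281) = -1124 and O_K = ℤ[√-281].
disc(K) = -1124 is not divisible by 89; 89 is unramified.
Compute (-281/89) via Euler: 75^((89-1)/2) mod 89 = 88, so (-281/89) = -1.
(-281/89) = -1, so 89 is inert.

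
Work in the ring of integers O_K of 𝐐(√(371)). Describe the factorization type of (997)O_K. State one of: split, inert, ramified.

d = 371 ≡ 3 (mod 4), so O_K = ℤ[√371] and disc(K) = 4d = 1484.
Since gcd(997, 1484) = 1 the prime 997 does not ramify.
Legendre symbol by Euler's criterion: (371/997) ≡ 371^498 ≡ 996 (mod 997), i.e. (371/997) = -1.
(371/997) = -1, so 997 is inert.

inert — (997) stays prime in O_K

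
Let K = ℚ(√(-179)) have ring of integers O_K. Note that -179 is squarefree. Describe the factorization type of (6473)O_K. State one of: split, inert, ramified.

split — (6473) = 𝔭₁𝔭₂ with 𝔭₁ ≠ 𝔭₂

-179 mod 4 = 1, hence disc K = -179 and O_K = ℤ[(1+√-179)/2].
Since gcd(6473, -179) = 1 the prime 6473 does not ramify.
(-179/6473) = 6294^3236 mod 6473 = 1, giving Legendre symbol 1.
Legendre symbol 1 ⇒ 6473 is split.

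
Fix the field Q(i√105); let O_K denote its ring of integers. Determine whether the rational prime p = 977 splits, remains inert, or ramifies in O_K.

d = -105 ≡ 3 (mod 4), so O_K = ℤ[√-105] and disc(K) = 4d = -420.
disc(K) = -420 is not divisible by 977; 977 is unramified.
Compute (-105/977) via Euler: 872^((977-1)/2) mod 977 = 1, so (-105/977) = 1.
(-105/977) = 1, so 977 splits.

p splits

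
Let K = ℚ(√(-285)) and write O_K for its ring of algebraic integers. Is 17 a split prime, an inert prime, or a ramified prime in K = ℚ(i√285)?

d = -285 ≡ 3 (mod 4), so O_K = ℤ[√-285] and disc(K) = 4d = -1140.
17 ∤ -1140, so 17 is unramified.
Compute (-285/17) via Euler: 4^((17-1)/2) mod 17 = 1, so (-285/17) = 1.
(-285/17) = 1, so 17 splits.

p splits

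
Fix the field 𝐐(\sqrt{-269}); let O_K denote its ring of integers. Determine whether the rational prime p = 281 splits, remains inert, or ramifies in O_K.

inert — (281) stays prime in O_K

d = -269 ≡ 3 (mod 4), so O_K = ℤ[√-269] and disc(K) = 4d = -1076.
281 ∤ -1076, so 281 is unramified.
(-269/281) = 12^140 mod 281 = 280, giving Legendre symbol -1.
d is a non-residue mod p, hence 281 remains inert in O_K.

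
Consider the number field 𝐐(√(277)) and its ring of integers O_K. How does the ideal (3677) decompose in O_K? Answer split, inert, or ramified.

277 mod 4 = 1, hence disc K = 277 and O_K = ℤ[(1+√277)/2].
3677 ∤ 277, so 3677 is unramified.
(277/3677) = 277^1838 mod 3677 = 1, giving Legendre symbol 1.
(277/3677) = 1, so 3677 splits.

3677 splits in O_K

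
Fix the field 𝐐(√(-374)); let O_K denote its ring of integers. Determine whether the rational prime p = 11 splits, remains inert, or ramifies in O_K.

ramified — (11) = 𝔭²

Since -374 ≢ 1 mod 4, the ring of integers is ℤ[√-374] with discriminant 4·(-374) = -1496.
disc(K) = -1496 = 11·(-136), so p = 11 is ramified.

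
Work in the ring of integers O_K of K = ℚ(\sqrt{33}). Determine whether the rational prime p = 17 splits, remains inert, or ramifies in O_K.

17 splits in O_K

33 mod 4 = 1, hence disc K = 33 and O_K = ℤ[(1+√33)/2].
17 ∤ 33, so 17 is unramified.
Compute (33/17) via Euler: 16^((17-1)/2) mod 17 = 1, so (33/17) = 1.
Legendre symbol 1 ⇒ 17 is split.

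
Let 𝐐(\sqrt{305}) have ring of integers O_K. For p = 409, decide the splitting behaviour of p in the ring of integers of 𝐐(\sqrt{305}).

305 mod 4 = 1, hence disc K = 305 and O_K = ℤ[(1+√305)/2].
disc(K) = 305 is not divisible by 409; 409 is unramified.
(305/409) = 305^204 mod 409 = 408, giving Legendre symbol -1.
Legendre symbol -1 ⇒ 409 is inert.

409 remains inert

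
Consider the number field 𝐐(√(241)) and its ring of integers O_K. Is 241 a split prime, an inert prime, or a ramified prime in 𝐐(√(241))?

241 is ramified

241 mod 4 = 1, hence disc K = 241 and O_K = ℤ[(1+√241)/2].
Ramification test: 241 | 241. The prime 241 ramifies in K.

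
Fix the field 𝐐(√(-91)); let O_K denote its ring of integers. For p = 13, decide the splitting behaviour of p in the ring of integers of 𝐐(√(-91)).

ramified — (13) = 𝔭²

-91 mod 4 = 1, hence disc K = -91 and O_K = ℤ[(1+√-91)/2].
13 divides disc(K) = -91, so 13 ramifies.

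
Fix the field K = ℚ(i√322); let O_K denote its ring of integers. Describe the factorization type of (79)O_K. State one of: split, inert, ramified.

split

-322 mod 4 = 2, hence disc K = 4·(-322) = -1288 and O_K = ℤ[√-322].
Since gcd(79, -1288) = 1 the prime 79 does not ramify.
Compute (-322/79) via Euler: 73^((79-1)/2) mod 79 = 1, so (-322/79) = 1.
d is a quadratic residue mod p, hence 79 splits in O_K.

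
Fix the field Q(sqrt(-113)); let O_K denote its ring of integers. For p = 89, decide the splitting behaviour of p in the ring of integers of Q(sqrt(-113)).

-113 mod 4 = 3, hence disc K = 4·(-113) = -452 and O_K = ℤ[√-113].
disc(K) = -452 is not divisible by 89; 89 is unramified.
Euler's criterion: (-113)^44 mod 89 = 88. Thus (-113|89) = -1.
d is a non-residue mod p, hence 89 remains inert in O_K.

inert — (89) stays prime in O_K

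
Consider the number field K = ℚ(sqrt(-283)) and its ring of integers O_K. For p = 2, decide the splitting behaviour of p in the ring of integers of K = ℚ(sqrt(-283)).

-283 mod 4 = 1, hence disc K = -283 and O_K = ℤ[(1+√-283)/2].
Since gcd(2, -283) = 1 the prime 2 does not ramify.
d ≡ 5 (mod 8); the supplementary law gives 2 inert.

inert — (2) stays prime in O_K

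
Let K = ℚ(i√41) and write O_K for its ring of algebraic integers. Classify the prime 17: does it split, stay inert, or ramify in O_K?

p is inert

-41 mod 4 = 3, hence disc K = 4·(-41) = -164 and O_K = ℤ[√-41].
17 ∤ -164, so 17 is unramified.
Compute (-41/17) via Euler: 10^((17-1)/2) mod 17 = 16, so (-41/17) = -1.
(-41/17) = -1, so 17 is inert.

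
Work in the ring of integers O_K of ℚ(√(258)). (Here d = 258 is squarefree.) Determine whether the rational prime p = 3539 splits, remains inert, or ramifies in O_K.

258 mod 4 = 2, hence disc K = 4·258 = 1032 and O_K = ℤ[√258].
disc(K) = 1032 is not divisible by 3539; 3539 is unramified.
Legendre symbol by Euler's criterion: (258/3539) ≡ 258^1769 ≡ 1 (mod 3539), i.e. (258/3539) = 1.
d is a quadratic residue mod p, hence 3539 splits in O_K.

p splits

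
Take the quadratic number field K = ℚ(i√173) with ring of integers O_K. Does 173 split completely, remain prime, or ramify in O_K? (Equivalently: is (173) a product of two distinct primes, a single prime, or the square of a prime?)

ramified — (173) = 𝔭²

-173 mod 4 = 3, hence disc K = 4·(-173) = -692 and O_K = ℤ[√-173].
Ramification test: 173 | -692. The prime 173 ramifies in K.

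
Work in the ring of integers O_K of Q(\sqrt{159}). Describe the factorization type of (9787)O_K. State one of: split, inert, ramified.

split — (9787) = 𝔭₁𝔭₂ with 𝔭₁ ≠ 𝔭₂

Since 159 ≢ 1 mod 4, the ring of integers is ℤ[√159] with discriminant 4·159 = 636.
Since gcd(9787, 636) = 1 the prime 9787 does not ramify.
(159/9787) = 159^4893 mod 9787 = 1, giving Legendre symbol 1.
Legendre symbol 1 ⇒ 9787 is split.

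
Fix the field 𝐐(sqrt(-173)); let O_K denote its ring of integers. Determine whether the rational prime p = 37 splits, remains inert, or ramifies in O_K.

Since -173 ≢ 1 mod 4, the ring of integers is ℤ[√-173] with discriminant 4·(-173) = -692.
disc(K) = -692 is not divisible by 37; 37 is unramified.
Compute (-173/37) via Euler: 12^((37-1)/2) mod 37 = 1, so (-173/37) = 1.
d is a quadratic residue mod p, hence 37 splits in O_K.

37 splits in O_K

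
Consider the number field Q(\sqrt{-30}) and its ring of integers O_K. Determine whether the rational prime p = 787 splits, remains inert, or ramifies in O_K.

split — (787) = 𝔭₁𝔭₂ with 𝔭₁ ≠ 𝔭₂

-30 mod 4 = 2, hence disc K = 4·(-30) = -120 and O_K = ℤ[√-30].
Since gcd(787, -120) = 1 the prime 787 does not ramify.
(-30/787) = 757^393 mod 787 = 1, giving Legendre symbol 1.
Legendre symbol 1 ⇒ 787 is split.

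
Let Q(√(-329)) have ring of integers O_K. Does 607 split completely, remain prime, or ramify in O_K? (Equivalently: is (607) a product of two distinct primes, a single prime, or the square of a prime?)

Since -329 ≢ 1 mod 4, the ring of integers is ℤ[√-329] with discriminant 4·(-329) = -1316.
607 ∤ -1316, so 607 is unramified.
Compute (-329/607) via Euler: 278^((607-1)/2) mod 607 = 606, so (-329/607) = -1.
(-329/607) = -1, so 607 is inert.

remains prime (inert)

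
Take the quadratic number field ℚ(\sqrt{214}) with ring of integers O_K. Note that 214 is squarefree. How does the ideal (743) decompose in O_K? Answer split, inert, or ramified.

d = 214 ≡ 2 (mod 4), so O_K = ℤ[√214] and disc(K) = 4d = 856.
743 ∤ 856, so 743 is unramified.
Euler's criterion: 214^371 mod 743 = 742. Thus (214|743) = -1.
d is a non-residue mod p, hence 743 remains inert in O_K.

p is inert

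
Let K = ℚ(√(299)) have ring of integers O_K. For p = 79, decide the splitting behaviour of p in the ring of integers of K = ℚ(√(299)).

299 mod 4 = 3, hence disc K = 4·299 = 1196 and O_K = ℤ[√299].
Since gcd(79, 1196) = 1 the prime 79 does not ramify.
Legendre symbol by Euler's criterion: (299/79) ≡ 299^39 ≡ 1 (mod 79), i.e. (299/79) = 1.
(299/79) = 1, so 79 splits.

p splits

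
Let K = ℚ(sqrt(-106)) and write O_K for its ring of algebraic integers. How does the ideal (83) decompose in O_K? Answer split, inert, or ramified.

remains prime (inert)

d = -106 ≡ 2 (mod 4), so O_K = ℤ[√-106] and disc(K) = 4d = -424.
disc(K) = -424 is not divisible by 83; 83 is unramified.
Legendre symbol by Euler's criterion: (-106/83) ≡ (-106)^41 ≡ 82 (mod 83), i.e. (-106/83) = -1.
d is a non-residue mod p, hence 83 remains inert in O_K.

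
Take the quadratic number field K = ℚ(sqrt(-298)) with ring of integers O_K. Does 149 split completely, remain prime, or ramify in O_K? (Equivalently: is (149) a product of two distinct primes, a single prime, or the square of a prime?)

ramified

Since -298 ≢ 1 mod 4, the ring of integers is ℤ[√-298] with discriminant 4·(-298) = -1192.
Ramification test: 149 | -1192. The prime 149 ramifies in K.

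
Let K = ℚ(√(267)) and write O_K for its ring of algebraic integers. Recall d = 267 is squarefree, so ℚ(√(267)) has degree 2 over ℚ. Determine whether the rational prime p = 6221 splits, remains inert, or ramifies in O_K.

6221 remains inert

d = 267 ≡ 3 (mod 4), so O_K = ℤ[√267] and disc(K) = 4d = 1068.
Since gcd(6221, 1068) = 1 the prime 6221 does not ramify.
Compute (267/6221) via Euler: 267^((6221-1)/2) mod 6221 = 6220, so (267/6221) = -1.
(267/6221) = -1, so 6221 is inert.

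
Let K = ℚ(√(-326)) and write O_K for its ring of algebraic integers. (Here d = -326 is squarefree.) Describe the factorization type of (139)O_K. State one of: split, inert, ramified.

d = -326 ≡ 2 (mod 4), so O_K = ℤ[√-326] and disc(K) = 4d = -1304.
disc(K) = -1304 is not divisible by 139; 139 is unramified.
(-326/139) = 91^69 mod 139 = 1, giving Legendre symbol 1.
d is a quadratic residue mod p, hence 139 splits in O_K.

139 splits in O_K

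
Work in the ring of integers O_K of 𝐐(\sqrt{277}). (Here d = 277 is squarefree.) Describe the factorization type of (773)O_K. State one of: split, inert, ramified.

inert — (773) stays prime in O_K

Since 277 ≡ 1 mod 4, the ring of integers is ℤ[(1+√277)/2] with discriminant 277.
disc(K) = 277 is not divisible by 773; 773 is unramified.
(277/773) = 277^386 mod 773 = 772, giving Legendre symbol -1.
d is a non-residue mod p, hence 773 remains inert in O_K.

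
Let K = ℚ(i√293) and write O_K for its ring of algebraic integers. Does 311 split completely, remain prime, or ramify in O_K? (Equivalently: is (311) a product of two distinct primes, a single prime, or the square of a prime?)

splits completely

-293 mod 4 = 3, hence disc K = 4·(-293) = -1172 and O_K = ℤ[√-293].
311 ∤ -1172, so 311 is unramified.
Compute (-293/311) via Euler: 18^((311-1)/2) mod 311 = 1, so (-293/311) = 1.
(-293/311) = 1, so 311 splits.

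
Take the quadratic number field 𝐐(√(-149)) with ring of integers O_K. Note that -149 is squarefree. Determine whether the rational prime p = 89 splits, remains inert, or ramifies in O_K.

d = -149 ≡ 3 (mod 4), so O_K = ℤ[√-149] and disc(K) = 4d = -596.
89 ∤ -596, so 89 is unramified.
(-149/89) = 29^44 mod 89 = 88, giving Legendre symbol -1.
Legendre symbol -1 ⇒ 89 is inert.

remains prime (inert)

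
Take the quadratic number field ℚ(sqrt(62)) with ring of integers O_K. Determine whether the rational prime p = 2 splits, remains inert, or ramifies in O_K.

Since 62 ≢ 1 mod 4, the ring of integers is ℤ[√62] with discriminant 4·62 = 248.
Ramification test: 2 | 248. The prime 2 ramifies in K.

p ramifies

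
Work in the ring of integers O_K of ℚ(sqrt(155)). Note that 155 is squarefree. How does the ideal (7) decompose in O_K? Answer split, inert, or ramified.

split

d = 155 ≡ 3 (mod 4), so O_K = ℤ[√155] and disc(K) = 4d = 620.
disc(K) = 620 is not divisible by 7; 7 is unramified.
(155/7) = 1^3 mod 7 = 1, giving Legendre symbol 1.
Legendre symbol 1 ⇒ 7 is split.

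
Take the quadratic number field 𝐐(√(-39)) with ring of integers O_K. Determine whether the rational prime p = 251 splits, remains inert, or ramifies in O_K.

d = -39 ≡ 1 (mod 4), so O_K = ℤ[(1+√-39)/2] and disc(K) = d = -39.
251 ∤ -39, so 251 is unramified.
Compute (-39/251) via Euler: 212^((251-1)/2) mod 251 = 250, so (-39/251) = -1.
d is a non-residue mod p, hence 251 remains inert in O_K.

inert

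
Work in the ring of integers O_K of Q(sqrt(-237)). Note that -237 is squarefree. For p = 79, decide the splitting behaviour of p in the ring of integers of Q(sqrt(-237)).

p ramifies

d = -237 ≡ 3 (mod 4), so O_K = ℤ[√-237] and disc(K) = 4d = -948.
disc(K) = -948 = 79·(-12), so p = 79 is ramified.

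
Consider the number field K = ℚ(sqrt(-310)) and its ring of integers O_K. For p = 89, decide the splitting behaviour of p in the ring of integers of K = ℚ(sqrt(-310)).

remains prime (inert)

Since -310 ≢ 1 mod 4, the ring of integers is ℤ[√-310] with discriminant 4·(-310) = -1240.
Since gcd(89, -1240) = 1 the prime 89 does not ramify.
Compute (-310/89) via Euler: 46^((89-1)/2) mod 89 = 88, so (-310/89) = -1.
d is a non-residue mod p, hence 89 remains inert in O_K.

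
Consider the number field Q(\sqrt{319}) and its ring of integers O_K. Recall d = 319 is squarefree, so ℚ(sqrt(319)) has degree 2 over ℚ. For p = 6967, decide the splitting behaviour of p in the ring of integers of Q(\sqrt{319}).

remains prime (inert)

Since 319 ≢ 1 mod 4, the ring of integers is ℤ[√319] with discriminant 4·319 = 1276.
Since gcd(6967, 1276) = 1 the prime 6967 does not ramify.
(319/6967) = 319^3483 mod 6967 = 6966, giving Legendre symbol -1.
(319/6967) = -1, so 6967 is inert.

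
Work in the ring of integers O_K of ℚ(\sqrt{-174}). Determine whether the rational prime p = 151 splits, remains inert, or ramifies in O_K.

splits completely

-174 mod 4 = 2, hence disc K = 4·(-174) = -696 and O_K = ℤ[√-174].
Since gcd(151, -696) = 1 the prime 151 does not ramify.
Euler's criterion: (-174)^75 mod 151 = 1. Thus (-174|151) = 1.
Legendre symbol 1 ⇒ 151 is split.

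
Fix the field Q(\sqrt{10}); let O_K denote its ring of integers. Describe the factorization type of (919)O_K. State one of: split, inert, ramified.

split — (919) = 𝔭₁𝔭₂ with 𝔭₁ ≠ 𝔭₂

10 mod 4 = 2, hence disc K = 4·10 = 40 and O_K = ℤ[√10].
Since gcd(919, 40) = 1 the prime 919 does not ramify.
Euler's criterion: 10^459 mod 919 = 1. Thus (10|919) = 1.
(10/919) = 1, so 919 splits.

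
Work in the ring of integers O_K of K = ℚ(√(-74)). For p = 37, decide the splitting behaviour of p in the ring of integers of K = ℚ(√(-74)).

37 is ramified

d = -74 ≡ 2 (mod 4), so O_K = ℤ[√-74] and disc(K) = 4d = -296.
disc(K) = -296 = 37·(-8), so p = 37 is ramified.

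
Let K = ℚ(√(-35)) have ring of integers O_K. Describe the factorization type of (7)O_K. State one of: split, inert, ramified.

p ramifies

d = -35 ≡ 1 (mod 4), so O_K = ℤ[(1+√-35)/2] and disc(K) = d = -35.
Ramification test: 7 | -35. The prime 7 ramifies in K.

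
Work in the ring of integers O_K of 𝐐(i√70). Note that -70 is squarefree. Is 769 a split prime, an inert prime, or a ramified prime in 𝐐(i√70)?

-70 mod 4 = 2, hence disc K = 4·(-70) = -280 and O_K = ℤ[√-70].
disc(K) = -280 is not divisible by 769; 769 is unramified.
(-70/769) = 699^384 mod 769 = 768, giving Legendre symbol -1.
(-70/769) = -1, so 769 is inert.

inert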